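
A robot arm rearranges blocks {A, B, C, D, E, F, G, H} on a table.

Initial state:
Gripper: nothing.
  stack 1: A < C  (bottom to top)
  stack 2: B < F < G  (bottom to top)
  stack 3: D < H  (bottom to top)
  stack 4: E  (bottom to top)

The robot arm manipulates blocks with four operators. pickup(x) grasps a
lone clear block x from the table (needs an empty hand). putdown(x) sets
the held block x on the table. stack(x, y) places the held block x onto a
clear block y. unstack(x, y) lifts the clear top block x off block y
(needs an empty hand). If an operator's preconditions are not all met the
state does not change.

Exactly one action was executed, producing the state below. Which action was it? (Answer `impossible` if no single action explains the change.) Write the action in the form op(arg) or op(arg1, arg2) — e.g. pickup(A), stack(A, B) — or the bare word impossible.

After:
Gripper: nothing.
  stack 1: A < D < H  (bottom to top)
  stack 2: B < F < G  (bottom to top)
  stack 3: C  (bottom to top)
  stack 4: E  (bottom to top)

impossible

target: towers=[A/D/H; B/F/G; C; E] holding=-
     unstack(G, F) → towers=[A/C; B/F; D/H; E] holding=G
         pickup(E) → towers=[A/C; B/F/G; D/H] holding=E
     unstack(H, D) → towers=[A/C; B/F/G; D; E] holding=H
     unstack(C, A) → towers=[A; B/F/G; D/H; E] holding=C
none of the 4 applicable actions match → impossible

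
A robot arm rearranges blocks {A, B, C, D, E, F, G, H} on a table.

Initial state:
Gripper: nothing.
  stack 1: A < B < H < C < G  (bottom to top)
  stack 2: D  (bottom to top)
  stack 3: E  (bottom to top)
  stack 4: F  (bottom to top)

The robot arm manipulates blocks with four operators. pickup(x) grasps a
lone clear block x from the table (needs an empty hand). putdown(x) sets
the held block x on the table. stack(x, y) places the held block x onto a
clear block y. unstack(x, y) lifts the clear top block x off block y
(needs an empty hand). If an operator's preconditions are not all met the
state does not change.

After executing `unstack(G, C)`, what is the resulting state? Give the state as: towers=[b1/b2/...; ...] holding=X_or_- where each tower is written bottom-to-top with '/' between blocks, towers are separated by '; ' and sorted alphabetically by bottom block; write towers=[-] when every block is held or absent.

before: towers=[A/B/H/C/G; D; E; F] holding=-
pre[unstack(G, C)]: on(G,C) yes, clear(G) yes, handempty yes
all met → apply unstack(G, C)
after:  towers=[A/B/H/C; D; E; F] holding=G

towers=[A/B/H/C; D; E; F] holding=G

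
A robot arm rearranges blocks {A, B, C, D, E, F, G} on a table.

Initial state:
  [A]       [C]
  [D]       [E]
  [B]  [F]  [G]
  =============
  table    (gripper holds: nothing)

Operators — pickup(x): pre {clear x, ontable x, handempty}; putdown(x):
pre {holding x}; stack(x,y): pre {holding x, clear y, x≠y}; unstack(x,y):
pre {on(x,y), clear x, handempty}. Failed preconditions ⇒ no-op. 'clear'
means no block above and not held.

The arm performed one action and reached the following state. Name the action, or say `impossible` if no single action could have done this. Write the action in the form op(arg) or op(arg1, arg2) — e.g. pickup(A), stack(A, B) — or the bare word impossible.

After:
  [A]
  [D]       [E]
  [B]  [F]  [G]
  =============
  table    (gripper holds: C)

target: towers=[B/D/A; F; G/E] holding=C
         pickup(F) → towers=[B/D/A; G/E/C] holding=F
     unstack(A, D) → towers=[B/D; F; G/E/C] holding=A
     unstack(C, E) → towers=[B/D/A; F; G/E] holding=C  ← match

unstack(C, E)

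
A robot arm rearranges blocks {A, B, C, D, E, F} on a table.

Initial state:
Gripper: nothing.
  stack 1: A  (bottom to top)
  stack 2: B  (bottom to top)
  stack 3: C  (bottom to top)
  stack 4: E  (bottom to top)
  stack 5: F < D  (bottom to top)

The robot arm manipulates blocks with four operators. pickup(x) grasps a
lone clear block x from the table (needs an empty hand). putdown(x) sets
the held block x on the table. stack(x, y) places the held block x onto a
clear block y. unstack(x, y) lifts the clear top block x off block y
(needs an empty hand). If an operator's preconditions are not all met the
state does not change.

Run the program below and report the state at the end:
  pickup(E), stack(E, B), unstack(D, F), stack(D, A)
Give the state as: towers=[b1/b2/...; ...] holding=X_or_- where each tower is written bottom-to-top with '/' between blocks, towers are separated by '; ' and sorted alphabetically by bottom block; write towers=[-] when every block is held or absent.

towers=[A/D; B/E; C; F] holding=-

step 1 (pickup(E)): towers=[A; B; C; F/D] holding=E
step 2 (stack(E, B)): towers=[A; B/E; C; F/D] holding=-
step 3 (unstack(D, F)): towers=[A; B/E; C; F] holding=D
step 4 (stack(D, A)): towers=[A/D; B/E; C; F] holding=-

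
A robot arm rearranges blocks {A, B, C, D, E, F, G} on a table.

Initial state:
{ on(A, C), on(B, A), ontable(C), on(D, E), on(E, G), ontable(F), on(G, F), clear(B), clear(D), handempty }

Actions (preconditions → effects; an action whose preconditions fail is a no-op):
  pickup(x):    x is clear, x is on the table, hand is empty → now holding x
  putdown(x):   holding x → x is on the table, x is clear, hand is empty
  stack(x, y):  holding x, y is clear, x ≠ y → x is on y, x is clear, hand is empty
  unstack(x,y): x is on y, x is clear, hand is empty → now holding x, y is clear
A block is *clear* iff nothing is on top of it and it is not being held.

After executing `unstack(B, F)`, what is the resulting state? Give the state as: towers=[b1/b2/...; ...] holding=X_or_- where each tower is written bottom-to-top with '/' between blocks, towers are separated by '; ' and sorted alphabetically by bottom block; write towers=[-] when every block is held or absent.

before: towers=[C/A/B; F/G/E/D] holding=-
pre[unstack(B, F)]: on(B,F) fail, clear(B) ok, handempty ok
on(B,F) unmet → unstack(B, F) is a no-op
after:  towers=[C/A/B; F/G/E/D] holding=-

towers=[C/A/B; F/G/E/D] holding=-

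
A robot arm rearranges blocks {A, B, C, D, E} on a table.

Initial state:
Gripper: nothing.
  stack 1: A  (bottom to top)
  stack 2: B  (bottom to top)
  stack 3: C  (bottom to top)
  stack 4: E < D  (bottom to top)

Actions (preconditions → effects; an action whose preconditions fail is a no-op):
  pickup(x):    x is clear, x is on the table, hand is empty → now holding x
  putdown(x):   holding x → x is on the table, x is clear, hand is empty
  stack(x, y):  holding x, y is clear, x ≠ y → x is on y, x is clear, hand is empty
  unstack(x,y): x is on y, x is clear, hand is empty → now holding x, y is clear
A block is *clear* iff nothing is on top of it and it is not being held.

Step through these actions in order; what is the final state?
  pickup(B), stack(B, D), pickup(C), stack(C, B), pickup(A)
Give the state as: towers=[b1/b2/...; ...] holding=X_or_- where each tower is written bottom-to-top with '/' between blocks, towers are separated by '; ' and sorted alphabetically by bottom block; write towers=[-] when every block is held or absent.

towers=[E/D/B/C] holding=A

step 1 (pickup(B)): towers=[A; C; E/D] holding=B
step 2 (stack(B, D)): towers=[A; C; E/D/B] holding=-
step 3 (pickup(C)): towers=[A; E/D/B] holding=C
step 4 (stack(C, B)): towers=[A; E/D/B/C] holding=-
step 5 (pickup(A)): towers=[E/D/B/C] holding=A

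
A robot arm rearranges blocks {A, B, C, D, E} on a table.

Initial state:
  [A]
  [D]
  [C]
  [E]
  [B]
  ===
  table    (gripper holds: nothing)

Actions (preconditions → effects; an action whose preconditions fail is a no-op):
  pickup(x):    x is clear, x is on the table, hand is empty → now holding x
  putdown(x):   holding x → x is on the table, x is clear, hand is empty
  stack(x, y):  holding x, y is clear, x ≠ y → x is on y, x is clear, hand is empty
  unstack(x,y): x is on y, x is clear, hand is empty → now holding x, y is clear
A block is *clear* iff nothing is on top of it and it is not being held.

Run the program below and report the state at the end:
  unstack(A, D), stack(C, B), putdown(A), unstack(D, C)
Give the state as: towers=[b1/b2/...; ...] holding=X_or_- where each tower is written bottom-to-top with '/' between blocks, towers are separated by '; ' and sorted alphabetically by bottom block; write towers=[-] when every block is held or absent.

towers=[A; B/E/C] holding=D

step 1 (unstack(A, D)): towers=[B/E/C/D] holding=A
step 2 (stack(C, B)) [no-op]: towers=[B/E/C/D] holding=A
step 3 (putdown(A)): towers=[A; B/E/C/D] holding=-
step 4 (unstack(D, C)): towers=[A; B/E/C] holding=D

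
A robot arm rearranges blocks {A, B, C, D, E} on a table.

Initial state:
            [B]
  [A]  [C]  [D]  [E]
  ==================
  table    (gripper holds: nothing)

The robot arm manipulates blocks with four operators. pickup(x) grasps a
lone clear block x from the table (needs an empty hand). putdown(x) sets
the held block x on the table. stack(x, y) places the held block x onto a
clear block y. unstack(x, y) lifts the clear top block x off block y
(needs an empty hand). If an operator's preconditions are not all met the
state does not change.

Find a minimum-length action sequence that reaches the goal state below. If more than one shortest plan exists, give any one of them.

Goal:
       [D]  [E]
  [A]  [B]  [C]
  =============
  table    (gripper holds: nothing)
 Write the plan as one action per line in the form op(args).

unstack(B, D)
putdown(B)
pickup(D)
stack(D, B)
pickup(E)
stack(E, C)

step 1 (unstack(B, D)): towers=[A; C; D; E] holding=B
step 2 (putdown(B)): towers=[A; B; C; D; E] holding=-
step 3 (pickup(D)): towers=[A; B; C; E] holding=D
step 4 (stack(D, B)): towers=[A; B/D; C; E] holding=-
step 5 (pickup(E)): towers=[A; B/D; C] holding=E
step 6 (stack(E, C)): towers=[A; B/D; C/E] holding=-
goal check: towers=[A; B/D; C/E] holding=- — reached (length 6, optimal by BFS)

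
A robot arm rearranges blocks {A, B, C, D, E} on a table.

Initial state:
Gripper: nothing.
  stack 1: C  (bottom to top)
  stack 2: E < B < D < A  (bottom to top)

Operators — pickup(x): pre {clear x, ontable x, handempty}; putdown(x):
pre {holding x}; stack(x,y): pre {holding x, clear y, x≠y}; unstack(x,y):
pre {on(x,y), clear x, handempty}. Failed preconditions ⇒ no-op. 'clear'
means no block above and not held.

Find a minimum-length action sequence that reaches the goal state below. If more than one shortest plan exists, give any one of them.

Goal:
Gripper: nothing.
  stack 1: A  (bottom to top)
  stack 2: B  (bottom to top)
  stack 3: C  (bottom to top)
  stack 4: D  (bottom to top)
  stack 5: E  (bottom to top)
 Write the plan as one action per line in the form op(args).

step 1 (unstack(A, D)): towers=[C; E/B/D] holding=A
step 2 (putdown(A)): towers=[A; C; E/B/D] holding=-
step 3 (unstack(D, B)): towers=[A; C; E/B] holding=D
step 4 (putdown(D)): towers=[A; C; D; E/B] holding=-
step 5 (unstack(B, E)): towers=[A; C; D; E] holding=B
step 6 (putdown(B)): towers=[A; B; C; D; E] holding=-
goal check: towers=[A; B; C; D; E] holding=- — reached (length 6, optimal by BFS)

unstack(A, D)
putdown(A)
unstack(D, B)
putdown(D)
unstack(B, E)
putdown(B)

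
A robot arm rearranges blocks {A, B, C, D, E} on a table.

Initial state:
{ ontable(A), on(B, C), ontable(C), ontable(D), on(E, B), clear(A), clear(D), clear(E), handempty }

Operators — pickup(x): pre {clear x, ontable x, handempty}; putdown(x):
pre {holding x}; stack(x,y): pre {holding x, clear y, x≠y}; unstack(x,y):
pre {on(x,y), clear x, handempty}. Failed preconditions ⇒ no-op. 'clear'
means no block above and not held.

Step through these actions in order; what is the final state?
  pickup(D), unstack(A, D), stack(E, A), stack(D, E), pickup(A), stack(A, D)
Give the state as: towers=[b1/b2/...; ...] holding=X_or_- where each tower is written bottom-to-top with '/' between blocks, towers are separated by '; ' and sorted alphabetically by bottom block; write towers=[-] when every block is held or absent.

towers=[C/B/E/D/A] holding=-

step 1 (pickup(D)): towers=[A; C/B/E] holding=D
step 2 (unstack(A, D)) [no-op]: towers=[A; C/B/E] holding=D
step 3 (stack(E, A)) [no-op]: towers=[A; C/B/E] holding=D
step 4 (stack(D, E)): towers=[A; C/B/E/D] holding=-
step 5 (pickup(A)): towers=[C/B/E/D] holding=A
step 6 (stack(A, D)): towers=[C/B/E/D/A] holding=-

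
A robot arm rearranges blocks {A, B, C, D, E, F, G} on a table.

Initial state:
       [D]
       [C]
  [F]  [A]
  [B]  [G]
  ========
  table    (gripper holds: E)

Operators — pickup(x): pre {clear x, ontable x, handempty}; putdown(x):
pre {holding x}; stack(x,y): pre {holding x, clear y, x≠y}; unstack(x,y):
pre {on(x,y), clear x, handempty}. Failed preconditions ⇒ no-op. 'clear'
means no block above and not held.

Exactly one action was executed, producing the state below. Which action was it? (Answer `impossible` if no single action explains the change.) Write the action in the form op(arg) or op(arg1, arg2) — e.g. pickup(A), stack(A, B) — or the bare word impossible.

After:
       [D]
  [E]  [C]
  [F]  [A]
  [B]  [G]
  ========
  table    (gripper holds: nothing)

target: towers=[B/F/E; G/A/C/D] holding=-
        putdown(E) → towers=[B/F; E; G/A/C/D] holding=-
       stack(E, F) → towers=[B/F/E; G/A/C/D] holding=-  ← match
       stack(E, D) → towers=[B/F; G/A/C/D/E] holding=-

stack(E, F)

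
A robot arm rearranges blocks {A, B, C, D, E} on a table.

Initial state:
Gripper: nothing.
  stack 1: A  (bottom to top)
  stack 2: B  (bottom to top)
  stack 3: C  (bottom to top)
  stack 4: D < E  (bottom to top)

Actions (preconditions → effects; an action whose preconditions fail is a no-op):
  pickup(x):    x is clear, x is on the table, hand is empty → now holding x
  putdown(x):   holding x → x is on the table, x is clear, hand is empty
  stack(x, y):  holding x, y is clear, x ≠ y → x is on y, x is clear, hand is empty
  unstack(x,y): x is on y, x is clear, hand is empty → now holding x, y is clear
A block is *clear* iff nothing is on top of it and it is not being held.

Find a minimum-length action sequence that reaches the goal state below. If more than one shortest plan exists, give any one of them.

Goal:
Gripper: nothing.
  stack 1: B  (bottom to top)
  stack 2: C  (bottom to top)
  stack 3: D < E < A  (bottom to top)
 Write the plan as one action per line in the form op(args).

pickup(A)
stack(A, E)

step 1 (pickup(A)): towers=[B; C; D/E] holding=A
step 2 (stack(A, E)): towers=[B; C; D/E/A] holding=-
goal check: towers=[B; C; D/E/A] holding=- — reached (length 2, optimal by BFS)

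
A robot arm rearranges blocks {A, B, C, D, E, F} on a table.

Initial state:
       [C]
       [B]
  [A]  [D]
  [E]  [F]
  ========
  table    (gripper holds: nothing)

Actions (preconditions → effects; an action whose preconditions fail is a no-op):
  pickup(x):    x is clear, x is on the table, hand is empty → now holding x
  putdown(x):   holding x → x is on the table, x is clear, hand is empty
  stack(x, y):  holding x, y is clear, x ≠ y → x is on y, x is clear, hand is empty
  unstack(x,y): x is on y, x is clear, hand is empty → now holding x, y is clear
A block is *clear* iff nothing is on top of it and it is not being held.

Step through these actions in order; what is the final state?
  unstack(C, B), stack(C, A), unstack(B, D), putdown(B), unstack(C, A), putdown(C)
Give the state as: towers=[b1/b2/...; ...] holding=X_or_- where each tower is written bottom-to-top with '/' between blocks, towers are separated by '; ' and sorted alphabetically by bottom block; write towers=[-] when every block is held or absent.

step 1 (unstack(C, B)): towers=[E/A; F/D/B] holding=C
step 2 (stack(C, A)): towers=[E/A/C; F/D/B] holding=-
step 3 (unstack(B, D)): towers=[E/A/C; F/D] holding=B
step 4 (putdown(B)): towers=[B; E/A/C; F/D] holding=-
step 5 (unstack(C, A)): towers=[B; E/A; F/D] holding=C
step 6 (putdown(C)): towers=[B; C; E/A; F/D] holding=-

towers=[B; C; E/A; F/D] holding=-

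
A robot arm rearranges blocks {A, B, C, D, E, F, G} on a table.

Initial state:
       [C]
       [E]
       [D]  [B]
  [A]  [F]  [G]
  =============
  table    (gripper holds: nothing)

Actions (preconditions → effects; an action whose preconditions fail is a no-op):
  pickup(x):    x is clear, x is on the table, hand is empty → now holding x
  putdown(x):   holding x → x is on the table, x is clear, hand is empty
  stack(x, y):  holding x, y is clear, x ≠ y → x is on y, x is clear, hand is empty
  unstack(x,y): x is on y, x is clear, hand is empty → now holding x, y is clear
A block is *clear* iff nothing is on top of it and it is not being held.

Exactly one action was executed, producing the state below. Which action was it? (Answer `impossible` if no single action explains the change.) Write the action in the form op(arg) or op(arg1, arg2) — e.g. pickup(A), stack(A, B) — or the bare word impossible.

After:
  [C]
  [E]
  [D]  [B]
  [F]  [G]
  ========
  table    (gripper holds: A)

target: towers=[F/D/E/C; G/B] holding=A
     unstack(B, G) → towers=[A; F/D/E/C; G] holding=B
         pickup(A) → towers=[F/D/E/C; G/B] holding=A  ← match
     unstack(C, E) → towers=[A; F/D/E; G/B] holding=C

pickup(A)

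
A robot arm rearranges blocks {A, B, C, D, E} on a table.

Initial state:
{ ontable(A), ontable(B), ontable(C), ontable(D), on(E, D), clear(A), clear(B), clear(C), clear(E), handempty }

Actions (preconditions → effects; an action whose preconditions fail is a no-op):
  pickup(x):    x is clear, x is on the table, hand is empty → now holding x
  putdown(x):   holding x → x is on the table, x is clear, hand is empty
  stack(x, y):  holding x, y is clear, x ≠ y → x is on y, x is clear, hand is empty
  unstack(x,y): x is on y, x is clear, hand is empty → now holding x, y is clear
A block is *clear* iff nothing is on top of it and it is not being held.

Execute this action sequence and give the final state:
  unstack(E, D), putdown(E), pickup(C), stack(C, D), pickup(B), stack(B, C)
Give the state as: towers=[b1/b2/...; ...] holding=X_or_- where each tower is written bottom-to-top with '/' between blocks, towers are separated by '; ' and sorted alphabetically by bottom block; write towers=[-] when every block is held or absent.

step 1 (unstack(E, D)): towers=[A; B; C; D] holding=E
step 2 (putdown(E)): towers=[A; B; C; D; E] holding=-
step 3 (pickup(C)): towers=[A; B; D; E] holding=C
step 4 (stack(C, D)): towers=[A; B; D/C; E] holding=-
step 5 (pickup(B)): towers=[A; D/C; E] holding=B
step 6 (stack(B, C)): towers=[A; D/C/B; E] holding=-

towers=[A; D/C/B; E] holding=-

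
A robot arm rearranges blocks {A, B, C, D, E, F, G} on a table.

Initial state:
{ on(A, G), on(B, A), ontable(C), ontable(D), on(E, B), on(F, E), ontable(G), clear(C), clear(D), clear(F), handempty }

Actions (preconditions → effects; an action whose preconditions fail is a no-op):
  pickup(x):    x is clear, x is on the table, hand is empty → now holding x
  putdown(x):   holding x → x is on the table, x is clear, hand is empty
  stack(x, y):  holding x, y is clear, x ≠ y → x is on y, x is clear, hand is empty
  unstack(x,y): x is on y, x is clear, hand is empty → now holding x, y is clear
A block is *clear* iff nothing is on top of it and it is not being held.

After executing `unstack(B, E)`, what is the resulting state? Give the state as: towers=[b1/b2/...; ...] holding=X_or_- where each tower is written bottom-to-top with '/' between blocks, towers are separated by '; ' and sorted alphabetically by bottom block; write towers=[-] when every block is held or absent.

before: towers=[C; D; G/A/B/E/F] holding=-
pre[unstack(B, E)]: on(B,E) ✗, clear(B) ✗, handempty ✓
on(B,E), clear(B) unmet → unstack(B, E) is a no-op
after:  towers=[C; D; G/A/B/E/F] holding=-

towers=[C; D; G/A/B/E/F] holding=-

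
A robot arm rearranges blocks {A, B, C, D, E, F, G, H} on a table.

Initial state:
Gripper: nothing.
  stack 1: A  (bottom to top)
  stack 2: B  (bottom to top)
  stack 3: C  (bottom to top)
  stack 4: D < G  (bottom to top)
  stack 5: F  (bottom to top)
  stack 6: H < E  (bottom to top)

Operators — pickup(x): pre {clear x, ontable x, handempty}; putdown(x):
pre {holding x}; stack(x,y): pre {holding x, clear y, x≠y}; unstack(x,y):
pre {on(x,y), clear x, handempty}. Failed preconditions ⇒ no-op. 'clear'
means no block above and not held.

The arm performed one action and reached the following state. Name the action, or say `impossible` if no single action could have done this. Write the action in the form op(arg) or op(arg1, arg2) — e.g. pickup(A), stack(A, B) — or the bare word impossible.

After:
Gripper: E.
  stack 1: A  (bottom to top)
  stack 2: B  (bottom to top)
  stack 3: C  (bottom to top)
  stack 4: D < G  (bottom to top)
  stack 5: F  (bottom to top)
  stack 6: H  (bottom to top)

target: towers=[A; B; C; D/G; F; H] holding=E
     unstack(G, D) → towers=[A; B; C; D; F; H/E] holding=G
         pickup(A) → towers=[B; C; D/G; F; H/E] holding=A
     unstack(E, H) → towers=[A; B; C; D/G; F; H] holding=E  ← match
         pickup(B) → towers=[A; C; D/G; F; H/E] holding=B
         pickup(F) → towers=[A; B; C; D/G; H/E] holding=F
         pickup(C) → towers=[A; B; D/G; F; H/E] holding=C

unstack(E, H)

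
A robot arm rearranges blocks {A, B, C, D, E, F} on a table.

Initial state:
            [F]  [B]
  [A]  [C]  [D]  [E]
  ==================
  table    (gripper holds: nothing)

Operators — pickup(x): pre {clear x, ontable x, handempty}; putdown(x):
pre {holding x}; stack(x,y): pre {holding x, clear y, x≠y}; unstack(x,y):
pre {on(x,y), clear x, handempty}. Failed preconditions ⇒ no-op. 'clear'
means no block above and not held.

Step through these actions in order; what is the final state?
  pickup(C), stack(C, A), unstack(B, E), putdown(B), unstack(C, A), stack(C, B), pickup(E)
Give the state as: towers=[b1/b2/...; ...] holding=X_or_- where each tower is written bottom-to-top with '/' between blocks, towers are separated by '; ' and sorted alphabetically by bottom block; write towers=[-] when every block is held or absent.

step 1 (pickup(C)): towers=[A; D/F; E/B] holding=C
step 2 (stack(C, A)): towers=[A/C; D/F; E/B] holding=-
step 3 (unstack(B, E)): towers=[A/C; D/F; E] holding=B
step 4 (putdown(B)): towers=[A/C; B; D/F; E] holding=-
step 5 (unstack(C, A)): towers=[A; B; D/F; E] holding=C
step 6 (stack(C, B)): towers=[A; B/C; D/F; E] holding=-
step 7 (pickup(E)): towers=[A; B/C; D/F] holding=E

towers=[A; B/C; D/F] holding=E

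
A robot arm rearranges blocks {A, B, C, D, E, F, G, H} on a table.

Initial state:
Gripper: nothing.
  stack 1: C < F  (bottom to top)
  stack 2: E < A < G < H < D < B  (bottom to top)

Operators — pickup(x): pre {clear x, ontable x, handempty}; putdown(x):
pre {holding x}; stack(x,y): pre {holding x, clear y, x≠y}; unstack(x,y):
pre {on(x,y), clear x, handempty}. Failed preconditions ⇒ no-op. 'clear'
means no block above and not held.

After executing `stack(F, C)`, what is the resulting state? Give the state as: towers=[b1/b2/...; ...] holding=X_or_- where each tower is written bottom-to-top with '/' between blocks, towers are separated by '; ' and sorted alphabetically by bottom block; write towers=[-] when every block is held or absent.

towers=[C/F; E/A/G/H/D/B] holding=-

before: towers=[C/F; E/A/G/H/D/B] holding=-
pre[stack(F, C)]: holding(F) fail, clear(C) fail, F≠C ok
holding(F), clear(C) unmet → stack(F, C) is a no-op
after:  towers=[C/F; E/A/G/H/D/B] holding=-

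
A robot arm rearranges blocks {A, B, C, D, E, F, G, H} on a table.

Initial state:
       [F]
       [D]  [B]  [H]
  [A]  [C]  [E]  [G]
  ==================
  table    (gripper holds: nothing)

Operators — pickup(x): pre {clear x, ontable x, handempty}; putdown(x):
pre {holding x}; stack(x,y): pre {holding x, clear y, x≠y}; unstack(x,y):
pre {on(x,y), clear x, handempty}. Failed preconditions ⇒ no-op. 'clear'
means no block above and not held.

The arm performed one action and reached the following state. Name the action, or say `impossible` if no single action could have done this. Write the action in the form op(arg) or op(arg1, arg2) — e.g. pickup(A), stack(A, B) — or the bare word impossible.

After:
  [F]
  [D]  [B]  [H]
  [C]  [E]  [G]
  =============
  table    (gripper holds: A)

pickup(A)

target: towers=[C/D/F; E/B; G/H] holding=A
         pickup(A) → towers=[C/D/F; E/B; G/H] holding=A  ← match
     unstack(H, G) → towers=[A; C/D/F; E/B; G] holding=H
     unstack(B, E) → towers=[A; C/D/F; E; G/H] holding=B
     unstack(F, D) → towers=[A; C/D; E/B; G/H] holding=F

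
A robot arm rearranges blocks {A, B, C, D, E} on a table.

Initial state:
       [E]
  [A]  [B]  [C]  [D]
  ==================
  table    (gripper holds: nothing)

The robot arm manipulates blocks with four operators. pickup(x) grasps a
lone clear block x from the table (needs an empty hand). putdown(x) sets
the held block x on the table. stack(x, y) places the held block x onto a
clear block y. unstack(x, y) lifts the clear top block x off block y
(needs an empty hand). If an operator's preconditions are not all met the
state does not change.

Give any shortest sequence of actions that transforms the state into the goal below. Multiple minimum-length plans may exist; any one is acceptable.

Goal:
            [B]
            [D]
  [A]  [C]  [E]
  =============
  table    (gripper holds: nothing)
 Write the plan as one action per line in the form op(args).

unstack(E, B)
putdown(E)
pickup(D)
stack(D, E)
pickup(B)
stack(B, D)

step 1 (unstack(E, B)): towers=[A; B; C; D] holding=E
step 2 (putdown(E)): towers=[A; B; C; D; E] holding=-
step 3 (pickup(D)): towers=[A; B; C; E] holding=D
step 4 (stack(D, E)): towers=[A; B; C; E/D] holding=-
step 5 (pickup(B)): towers=[A; C; E/D] holding=B
step 6 (stack(B, D)): towers=[A; C; E/D/B] holding=-
goal check: towers=[A; C; E/D/B] holding=- — reached (length 6, optimal by BFS)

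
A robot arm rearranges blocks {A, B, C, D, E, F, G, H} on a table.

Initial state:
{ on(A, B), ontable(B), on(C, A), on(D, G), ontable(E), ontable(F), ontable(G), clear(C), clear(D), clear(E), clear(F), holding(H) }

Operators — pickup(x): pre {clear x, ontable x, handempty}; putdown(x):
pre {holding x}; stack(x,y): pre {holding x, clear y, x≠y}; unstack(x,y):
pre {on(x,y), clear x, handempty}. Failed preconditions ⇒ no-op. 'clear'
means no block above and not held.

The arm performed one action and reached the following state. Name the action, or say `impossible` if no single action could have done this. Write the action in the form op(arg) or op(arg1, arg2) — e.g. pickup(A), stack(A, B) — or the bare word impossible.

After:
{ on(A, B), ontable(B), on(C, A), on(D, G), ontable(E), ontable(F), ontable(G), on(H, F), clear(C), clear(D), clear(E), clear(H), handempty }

stack(H, F)

target: towers=[B/A/C; E; F/H; G/D] holding=-
        putdown(H) → towers=[B/A/C; E; F; G/D; H] holding=-
       stack(H, E) → towers=[B/A/C; E/H; F; G/D] holding=-
       stack(H, F) → towers=[B/A/C; E; F/H; G/D] holding=-  ← match
       stack(H, D) → towers=[B/A/C; E; F; G/D/H] holding=-
       stack(H, C) → towers=[B/A/C/H; E; F; G/D] holding=-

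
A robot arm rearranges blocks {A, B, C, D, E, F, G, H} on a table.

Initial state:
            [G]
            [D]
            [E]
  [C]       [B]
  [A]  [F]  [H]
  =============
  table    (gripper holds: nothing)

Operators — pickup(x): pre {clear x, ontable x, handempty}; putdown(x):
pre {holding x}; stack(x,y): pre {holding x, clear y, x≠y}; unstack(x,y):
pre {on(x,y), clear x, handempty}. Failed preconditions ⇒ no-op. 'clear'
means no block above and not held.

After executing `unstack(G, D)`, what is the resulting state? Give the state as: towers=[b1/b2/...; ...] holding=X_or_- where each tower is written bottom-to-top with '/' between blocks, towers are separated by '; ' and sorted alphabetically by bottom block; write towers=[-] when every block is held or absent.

before: towers=[A/C; F; H/B/E/D/G] holding=-
pre[unstack(G, D)]: on(G,D) yes, clear(G) yes, handempty yes
all met → apply unstack(G, D)
after:  towers=[A/C; F; H/B/E/D] holding=G

towers=[A/C; F; H/B/E/D] holding=G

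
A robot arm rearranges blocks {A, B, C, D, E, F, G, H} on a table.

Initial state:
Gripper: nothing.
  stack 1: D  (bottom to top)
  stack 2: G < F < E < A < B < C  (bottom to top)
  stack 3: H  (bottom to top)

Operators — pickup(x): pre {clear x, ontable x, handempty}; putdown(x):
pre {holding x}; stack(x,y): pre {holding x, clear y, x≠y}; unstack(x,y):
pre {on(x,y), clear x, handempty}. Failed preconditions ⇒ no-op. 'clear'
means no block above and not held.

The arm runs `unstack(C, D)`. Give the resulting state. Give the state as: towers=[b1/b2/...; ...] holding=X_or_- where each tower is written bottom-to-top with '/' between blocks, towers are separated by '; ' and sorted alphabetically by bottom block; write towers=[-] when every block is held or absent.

before: towers=[D; G/F/E/A/B/C; H] holding=-
pre[unstack(C, D)]: on(C,D) fail, clear(C) ok, handempty ok
on(C,D) unmet → unstack(C, D) is a no-op
after:  towers=[D; G/F/E/A/B/C; H] holding=-

towers=[D; G/F/E/A/B/C; H] holding=-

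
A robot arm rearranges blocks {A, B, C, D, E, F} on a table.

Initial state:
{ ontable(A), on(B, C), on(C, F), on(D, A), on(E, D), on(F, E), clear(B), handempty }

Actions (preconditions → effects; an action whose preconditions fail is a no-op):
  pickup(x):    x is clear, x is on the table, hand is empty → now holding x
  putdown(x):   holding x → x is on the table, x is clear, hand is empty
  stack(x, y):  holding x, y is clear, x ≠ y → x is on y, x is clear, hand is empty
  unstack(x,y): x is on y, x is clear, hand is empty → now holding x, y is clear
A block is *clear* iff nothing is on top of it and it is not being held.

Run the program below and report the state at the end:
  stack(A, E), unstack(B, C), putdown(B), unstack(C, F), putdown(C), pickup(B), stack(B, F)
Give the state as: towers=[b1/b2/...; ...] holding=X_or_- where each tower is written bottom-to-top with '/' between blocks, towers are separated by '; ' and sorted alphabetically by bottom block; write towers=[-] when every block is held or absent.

step 1 (stack(A, E)) [no-op]: towers=[A/D/E/F/C/B] holding=-
step 2 (unstack(B, C)): towers=[A/D/E/F/C] holding=B
step 3 (putdown(B)): towers=[A/D/E/F/C; B] holding=-
step 4 (unstack(C, F)): towers=[A/D/E/F; B] holding=C
step 5 (putdown(C)): towers=[A/D/E/F; B; C] holding=-
step 6 (pickup(B)): towers=[A/D/E/F; C] holding=B
step 7 (stack(B, F)): towers=[A/D/E/F/B; C] holding=-

towers=[A/D/E/F/B; C] holding=-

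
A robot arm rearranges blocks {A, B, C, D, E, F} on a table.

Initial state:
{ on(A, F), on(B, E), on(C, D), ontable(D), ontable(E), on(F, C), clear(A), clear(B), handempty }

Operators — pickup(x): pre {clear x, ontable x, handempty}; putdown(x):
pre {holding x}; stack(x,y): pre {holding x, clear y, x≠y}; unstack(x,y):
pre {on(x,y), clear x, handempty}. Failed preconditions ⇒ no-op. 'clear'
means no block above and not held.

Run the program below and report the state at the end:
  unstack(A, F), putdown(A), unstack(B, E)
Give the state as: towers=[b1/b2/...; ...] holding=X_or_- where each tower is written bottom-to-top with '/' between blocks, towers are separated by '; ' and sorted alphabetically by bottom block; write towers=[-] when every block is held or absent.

step 1 (unstack(A, F)): towers=[D/C/F; E/B] holding=A
step 2 (putdown(A)): towers=[A; D/C/F; E/B] holding=-
step 3 (unstack(B, E)): towers=[A; D/C/F; E] holding=B

towers=[A; D/C/F; E] holding=B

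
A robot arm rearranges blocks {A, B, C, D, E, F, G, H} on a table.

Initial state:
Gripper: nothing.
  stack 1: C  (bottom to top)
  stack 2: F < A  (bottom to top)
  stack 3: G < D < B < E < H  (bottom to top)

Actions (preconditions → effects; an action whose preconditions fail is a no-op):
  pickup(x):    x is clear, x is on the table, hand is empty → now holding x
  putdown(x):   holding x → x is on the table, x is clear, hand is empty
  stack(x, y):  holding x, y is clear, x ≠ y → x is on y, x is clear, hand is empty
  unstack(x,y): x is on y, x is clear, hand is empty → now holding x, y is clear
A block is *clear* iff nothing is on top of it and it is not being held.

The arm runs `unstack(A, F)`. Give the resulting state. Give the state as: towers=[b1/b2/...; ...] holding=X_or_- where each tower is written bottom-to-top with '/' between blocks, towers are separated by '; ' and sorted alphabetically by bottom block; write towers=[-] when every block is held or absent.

towers=[C; F; G/D/B/E/H] holding=A

before: towers=[C; F/A; G/D/B/E/H] holding=-
pre[unstack(A, F)]: on(A,F) ok, clear(A) ok, handempty ok
all met → apply unstack(A, F)
after:  towers=[C; F; G/D/B/E/H] holding=A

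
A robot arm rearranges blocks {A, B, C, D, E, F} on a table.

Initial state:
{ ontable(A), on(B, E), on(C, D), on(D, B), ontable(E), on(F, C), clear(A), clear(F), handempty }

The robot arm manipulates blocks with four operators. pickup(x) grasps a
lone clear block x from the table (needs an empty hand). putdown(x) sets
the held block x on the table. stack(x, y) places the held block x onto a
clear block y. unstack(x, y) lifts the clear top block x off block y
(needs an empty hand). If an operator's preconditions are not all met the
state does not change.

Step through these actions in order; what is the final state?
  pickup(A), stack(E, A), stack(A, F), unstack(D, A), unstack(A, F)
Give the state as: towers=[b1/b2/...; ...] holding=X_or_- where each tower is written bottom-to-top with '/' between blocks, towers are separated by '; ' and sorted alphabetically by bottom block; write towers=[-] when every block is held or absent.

towers=[E/B/D/C/F] holding=A

step 1 (pickup(A)): towers=[E/B/D/C/F] holding=A
step 2 (stack(E, A)) [no-op]: towers=[E/B/D/C/F] holding=A
step 3 (stack(A, F)): towers=[E/B/D/C/F/A] holding=-
step 4 (unstack(D, A)) [no-op]: towers=[E/B/D/C/F/A] holding=-
step 5 (unstack(A, F)): towers=[E/B/D/C/F] holding=A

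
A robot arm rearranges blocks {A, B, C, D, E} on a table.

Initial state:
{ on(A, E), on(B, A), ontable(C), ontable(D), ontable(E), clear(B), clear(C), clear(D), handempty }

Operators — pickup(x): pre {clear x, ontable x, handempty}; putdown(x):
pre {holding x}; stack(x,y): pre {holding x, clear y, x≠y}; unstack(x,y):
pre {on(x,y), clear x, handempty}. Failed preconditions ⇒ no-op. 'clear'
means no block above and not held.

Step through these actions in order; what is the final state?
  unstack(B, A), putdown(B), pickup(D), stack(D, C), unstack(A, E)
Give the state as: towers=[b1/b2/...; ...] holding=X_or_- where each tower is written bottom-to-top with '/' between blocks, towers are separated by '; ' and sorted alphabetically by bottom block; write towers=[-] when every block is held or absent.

towers=[B; C/D; E] holding=A

step 1 (unstack(B, A)): towers=[C; D; E/A] holding=B
step 2 (putdown(B)): towers=[B; C; D; E/A] holding=-
step 3 (pickup(D)): towers=[B; C; E/A] holding=D
step 4 (stack(D, C)): towers=[B; C/D; E/A] holding=-
step 5 (unstack(A, E)): towers=[B; C/D; E] holding=A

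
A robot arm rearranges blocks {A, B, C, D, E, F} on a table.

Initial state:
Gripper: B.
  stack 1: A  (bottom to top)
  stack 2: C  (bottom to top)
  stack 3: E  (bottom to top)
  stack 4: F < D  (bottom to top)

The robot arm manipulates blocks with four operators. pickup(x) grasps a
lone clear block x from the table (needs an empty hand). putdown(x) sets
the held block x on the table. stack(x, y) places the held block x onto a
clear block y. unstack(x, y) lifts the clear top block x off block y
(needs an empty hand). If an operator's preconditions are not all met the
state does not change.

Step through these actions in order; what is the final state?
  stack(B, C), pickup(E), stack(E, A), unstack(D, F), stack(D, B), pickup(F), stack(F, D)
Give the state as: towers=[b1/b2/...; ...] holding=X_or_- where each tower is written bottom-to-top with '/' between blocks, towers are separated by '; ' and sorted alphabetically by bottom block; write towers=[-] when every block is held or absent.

towers=[A/E; C/B/D/F] holding=-

step 1 (stack(B, C)): towers=[A; C/B; E; F/D] holding=-
step 2 (pickup(E)): towers=[A; C/B; F/D] holding=E
step 3 (stack(E, A)): towers=[A/E; C/B; F/D] holding=-
step 4 (unstack(D, F)): towers=[A/E; C/B; F] holding=D
step 5 (stack(D, B)): towers=[A/E; C/B/D; F] holding=-
step 6 (pickup(F)): towers=[A/E; C/B/D] holding=F
step 7 (stack(F, D)): towers=[A/E; C/B/D/F] holding=-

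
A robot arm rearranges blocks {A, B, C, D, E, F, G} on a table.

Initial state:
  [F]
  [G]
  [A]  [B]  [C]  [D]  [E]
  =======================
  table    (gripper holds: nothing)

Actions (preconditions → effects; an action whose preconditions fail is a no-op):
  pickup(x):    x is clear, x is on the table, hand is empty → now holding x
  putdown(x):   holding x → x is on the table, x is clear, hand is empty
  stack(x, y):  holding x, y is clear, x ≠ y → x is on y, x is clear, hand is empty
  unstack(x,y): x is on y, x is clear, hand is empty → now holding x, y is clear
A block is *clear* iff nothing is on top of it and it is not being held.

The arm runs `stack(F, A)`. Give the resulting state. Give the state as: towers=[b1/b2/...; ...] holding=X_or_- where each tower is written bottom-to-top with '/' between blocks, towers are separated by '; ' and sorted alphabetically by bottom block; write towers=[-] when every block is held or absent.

towers=[A/G/F; B; C; D; E] holding=-

before: towers=[A/G/F; B; C; D; E] holding=-
pre[stack(F, A)]: holding(F) no, clear(A) no, F≠A yes
holding(F), clear(A) unmet → stack(F, A) is a no-op
after:  towers=[A/G/F; B; C; D; E] holding=-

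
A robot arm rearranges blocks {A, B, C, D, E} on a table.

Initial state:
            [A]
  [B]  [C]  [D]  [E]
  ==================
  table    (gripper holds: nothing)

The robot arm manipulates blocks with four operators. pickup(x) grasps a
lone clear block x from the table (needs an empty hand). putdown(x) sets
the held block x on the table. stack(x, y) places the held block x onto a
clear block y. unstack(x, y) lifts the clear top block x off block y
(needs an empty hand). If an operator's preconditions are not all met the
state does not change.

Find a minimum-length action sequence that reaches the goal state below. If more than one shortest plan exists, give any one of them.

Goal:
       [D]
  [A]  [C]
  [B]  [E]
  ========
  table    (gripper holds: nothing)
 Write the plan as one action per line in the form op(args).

unstack(A, D)
stack(A, B)
pickup(C)
stack(C, E)
pickup(D)
stack(D, C)

step 1 (unstack(A, D)): towers=[B; C; D; E] holding=A
step 2 (stack(A, B)): towers=[B/A; C; D; E] holding=-
step 3 (pickup(C)): towers=[B/A; D; E] holding=C
step 4 (stack(C, E)): towers=[B/A; D; E/C] holding=-
step 5 (pickup(D)): towers=[B/A; E/C] holding=D
step 6 (stack(D, C)): towers=[B/A; E/C/D] holding=-
goal check: towers=[B/A; E/C/D] holding=- — reached (length 6, optimal by BFS)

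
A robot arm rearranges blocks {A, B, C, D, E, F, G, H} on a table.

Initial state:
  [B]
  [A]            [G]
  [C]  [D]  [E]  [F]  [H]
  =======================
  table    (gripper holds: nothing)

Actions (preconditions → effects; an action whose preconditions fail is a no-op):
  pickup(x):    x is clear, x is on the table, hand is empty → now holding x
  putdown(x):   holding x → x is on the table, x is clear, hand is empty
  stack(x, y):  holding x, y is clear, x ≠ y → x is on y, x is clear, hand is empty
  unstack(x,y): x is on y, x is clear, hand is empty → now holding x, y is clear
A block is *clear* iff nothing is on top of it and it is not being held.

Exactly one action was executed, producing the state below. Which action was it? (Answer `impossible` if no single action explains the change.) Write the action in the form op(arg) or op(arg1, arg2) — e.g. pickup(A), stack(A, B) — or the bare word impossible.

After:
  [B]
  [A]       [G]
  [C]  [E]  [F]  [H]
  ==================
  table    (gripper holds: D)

target: towers=[C/A/B; E; F/G; H] holding=D
     unstack(G, F) → towers=[C/A/B; D; E; F; H] holding=G
         pickup(E) → towers=[C/A/B; D; F/G; H] holding=E
         pickup(H) → towers=[C/A/B; D; E; F/G] holding=H
     unstack(B, A) → towers=[C/A; D; E; F/G; H] holding=B
         pickup(D) → towers=[C/A/B; E; F/G; H] holding=D  ← match

pickup(D)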